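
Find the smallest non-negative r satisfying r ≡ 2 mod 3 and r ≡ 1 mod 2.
M = 3 × 2 = 6. M₁ = 2, y₁ ≡ 2 mod 3. M₂ = 3, y₂ ≡ 1 mod 2. r = 2×2×2 + 1×3×1 ≡ 5 mod 6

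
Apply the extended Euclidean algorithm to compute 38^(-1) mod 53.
Extended GCD: 38(7) + 53(-5) = 1. So 38^(-1) ≡ 7 (mod 53). Verify: 38 × 7 = 266 ≡ 1 (mod 53)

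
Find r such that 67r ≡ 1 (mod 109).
Since 109 is prime, by Fermat 67^(-1) ≡ 67^{107} ≡ 96 (mod 109). Verify: 67 × 96 = 6432 ≡ 1 (mod 109)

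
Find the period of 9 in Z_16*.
Powers of 9 mod 16: 9^1≡9, 9^2≡1. So the order of 9 is 2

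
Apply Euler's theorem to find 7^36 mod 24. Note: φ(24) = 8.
By Euler: 7^{8} ≡ 1 mod 24 since gcd(7, 24) = 1. 36 = 4×8 + 4. So 7^{36} ≡ 7^{4} ≡ 1 mod 24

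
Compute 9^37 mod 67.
By repeated squaring mod 67: 9^{1}≡9, 9^{2}≡14, 9^{4}≡62, 9^{8}≡25, 9^{16}≡22, 9^{32}≡15. Then 9^{37} = 9^{32+4+1} ≡ 15 × 62 × 9 ≡ 62 mod 67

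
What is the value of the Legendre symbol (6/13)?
(6/13) = 6^{6} mod 13 = -1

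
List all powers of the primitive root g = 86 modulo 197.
86^1, 86^2, ..., 86^{196} mod 197: [86, 107, 140, 23, 8, 97, 68, 135, 184, 64, 185, 150, 95, 93, 118, 101, 18, 169, 153, 156, 20, 144, 170, 42, 66, 160, 167, 178, 139, 134, 98, 154, 45, 127, 87, 193, 50, 163, 31, 105, 165, 6, 122, 51, 52, 138, 48, 188, 14, 22, 119, 187, 125, 112, 176, 164, 117, 15, 108, 29, 130, 148, 120, 76, 35, 55, 2, 172, 17, 83, 46, 16, 194, 136, 73, 171, 128, 173, 103, 190, 186, 39, 5, 36, 141, 109, 115, 40, 91, 143, 84, 132, 123, 137, 159, 81, 71, 196, 111, 90, 57, 174, 189, 100, 129, 62, 13, 133, 12, 47, 102, 104, 79, 96, 179, 28, 44, 41, 177, 53, 27, 155, 131, 37, 30, 19, 58, 63, 99, 43, 152, 70, 110, 4, 147, 34, 166, 92, 32, 191, 75, 146, 145, 59, 149, 9, 183, 175, 78, 10, 72, 85, 21, 33, 80, 182, 89, 168, 67, 49, 77, 121, 162, 142, 195, 25, 180, 114, 151, 181, 3, 61, 124, 26, 69, 24, 94, 7, 11, 158, 192, 161, 56, 88, 82, 157, 106, 54, 113, 65, 74, 60, 38, 116, 126, 1]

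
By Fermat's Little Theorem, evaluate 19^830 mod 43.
By Fermat: 19^{42} ≡ 1 (mod 43). 830 ≡ 32 (mod 42). So 19^{830} ≡ 19^{32} ≡ 14 (mod 43)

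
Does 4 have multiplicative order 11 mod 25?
Powers of 4 mod 25: 4^1≡4, 4^2≡16, 4^3≡14, 4^4≡6, 4^5≡24, 4^6≡21, 4^7≡9, 4^8≡11, 4^9≡19, 4^10≡1. Already 4^10≡1, so the order is 10 < 11. No, the actual order is 10.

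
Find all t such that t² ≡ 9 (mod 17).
The square roots of 9 mod 17 are 14 and 3. Verify: 14² = 196 ≡ 9 (mod 17)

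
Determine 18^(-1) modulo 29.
Since 29 is prime, by Fermat 18^(-1) ≡ 18^{27} ≡ 21 (mod 29). Verify: 18 × 21 = 378 ≡ 1 (mod 29)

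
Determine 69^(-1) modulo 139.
Since 139 is prime, by Fermat 69^(-1) ≡ 69^{137} ≡ 137 mod 139. Verify: 69 × 137 = 9453 ≡ 1 mod 139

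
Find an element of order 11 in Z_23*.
2 has order 11 mod 23 since 2^{11} ≡ 1 (mod 23) and no smaller power works.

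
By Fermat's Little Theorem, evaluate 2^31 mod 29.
By Fermat: 2^{28} ≡ 1 mod 29. So 2^{31} = 2^{28} · 2^{3} ≡ 2^{3} ≡ 8 mod 29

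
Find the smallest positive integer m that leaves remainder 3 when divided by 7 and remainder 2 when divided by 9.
M = 7 × 9 = 63. M₁ = 9, y₁ ≡ 4 (mod 7). M₂ = 7, y₂ ≡ 4 (mod 9). m = 3×9×4 + 2×7×4 ≡ 38 (mod 63)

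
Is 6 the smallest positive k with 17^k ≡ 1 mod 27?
Powers of 17 mod 27: 17^1≡17, 17^2≡19, 17^3≡26, 17^4≡10, 17^5≡8, 17^6≡1. First k with 17^k≡1 is k=6. Yes, ord_27(17) = 6.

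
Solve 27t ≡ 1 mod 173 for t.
Since 173 is prime, by Fermat 27^(-1) ≡ 27^{171} ≡ 141 mod 173. Verify: 27 × 141 = 3807 ≡ 1 mod 173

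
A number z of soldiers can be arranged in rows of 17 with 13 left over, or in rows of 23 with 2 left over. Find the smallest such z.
M = 17 × 23 = 391. M₁ = 23, y₁ ≡ 3 (mod 17). M₂ = 17, y₂ ≡ 19 (mod 23). z = 13×23×3 + 2×17×19 ≡ 370 (mod 391)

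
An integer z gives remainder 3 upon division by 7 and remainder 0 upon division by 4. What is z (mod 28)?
M = 7 × 4 = 28. M₁ = 4, y₁ ≡ 2 (mod 7). M₂ = 7, y₂ ≡ 3 (mod 4). z = 3×4×2 + 0×7×3 ≡ 24 (mod 28)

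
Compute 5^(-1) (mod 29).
Since 29 is prime, by Fermat 5^(-1) ≡ 5^{27} ≡ 6 (mod 29). Verify: 5 × 6 = 30 ≡ 1 (mod 29)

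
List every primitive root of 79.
There are φ(78) = 24 primitive roots mod 79: {3, 6, 7, 28, 29, 30, 34, 35, 37, 39, 43, 47, 48, 53, 54, 59, 60, 63, 66, 68, 70, 74, 75, 77}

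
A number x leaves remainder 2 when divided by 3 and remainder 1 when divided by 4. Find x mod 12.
M = 3 × 4 = 12. M₁ = 4, y₁ ≡ 1 mod 3. M₂ = 3, y₂ ≡ 3 mod 4. x = 2×4×1 + 1×3×3 ≡ 5 mod 12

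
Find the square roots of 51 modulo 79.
The square roots of 51 mod 79 are 50 and 29. Verify: 50² = 2500 ≡ 51 mod 79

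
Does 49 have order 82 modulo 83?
49^{41} ≡ 1 mod 83 and 41 < 82, so ord_83(49) = 41 ≠ 82 and 49 is not a primitive root.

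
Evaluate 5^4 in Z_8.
5^{4} = 625 ≡ 1 (mod 8)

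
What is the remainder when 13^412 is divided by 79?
Using Fermat: 13^{78} ≡ 1 mod 79. 412 ≡ 22 mod 78. So 13^{412} ≡ 13^{22} ≡ 25 mod 79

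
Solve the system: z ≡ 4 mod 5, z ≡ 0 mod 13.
M = 5 × 13 = 65. M₁ = 13, y₁ ≡ 2 mod 5. M₂ = 5, y₂ ≡ 8 mod 13. z = 4×13×2 + 0×5×8 ≡ 39 mod 65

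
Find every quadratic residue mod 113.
QRs mod 113: {1, 2, 4, 7, 8, 9, 11, 13, 14, 15, 16, 18, 22, 25, 26, 28, 30, 31, 32, 36, 41, 44, 49, 50, 51, 52, 53, 56, 57, 60, 61, 62, 63, 64, 69, 72, 77, 81, 82, 83, 85, 87, 88, 91, 95, 97, 98, 99, 100, 102, 104, 105, 106, 109, 111, 112}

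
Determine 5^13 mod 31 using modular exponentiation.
By repeated squaring mod 31: 5^{1}≡5, 5^{2}≡25, 5^{4}≡5, 5^{8}≡25. Then 5^{13} = 5^{8+4+1} ≡ 25 × 5 × 5 ≡ 5 mod 31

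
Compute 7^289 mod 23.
Using Fermat: 7^{22} ≡ 1 (mod 23). 289 ≡ 3 (mod 22). So 7^{289} ≡ 7^{3} ≡ 21 (mod 23)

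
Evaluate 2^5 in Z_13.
By repeated squaring (mod 13): 2^{1}≡2, 2^{2}≡4, 2^{4}≡3. Then 2^{5} = 2^{4+1} ≡ 3 × 2 ≡ 6 (mod 13)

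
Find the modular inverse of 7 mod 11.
Since 11 is prime, by Fermat 7^(-1) ≡ 7^{9} ≡ 8 mod 11. Verify: 7 × 8 = 56 ≡ 1 mod 11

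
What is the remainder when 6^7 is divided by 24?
By repeated squaring mod 24: 6^{1}≡6, 6^{2}≡12, 6^{4}≡0. Then 6^{7} = 6^{4+2+1} ≡ 0 × 12 × 6 ≡ 0 mod 24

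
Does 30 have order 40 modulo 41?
ord_41(30) divides 40. For each prime q|40: 30^{20}≡40, 30^{8}≡16, none ≡ 1. So 30 has order 40 and is a primitive root mod 41.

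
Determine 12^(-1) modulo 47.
Since 47 is prime, by Fermat 12^(-1) ≡ 12^{45} ≡ 4 (mod 47). Verify: 12 × 4 = 48 ≡ 1 (mod 47)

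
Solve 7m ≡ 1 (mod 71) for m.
Since 71 is prime, by Fermat 7^(-1) ≡ 7^{69} ≡ 61 (mod 71). Verify: 7 × 61 = 427 ≡ 1 (mod 71)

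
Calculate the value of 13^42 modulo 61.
By repeated squaring (mod 61): 13^{1}≡13, 13^{2}≡47, 13^{4}≡13, 13^{8}≡47, 13^{16}≡13, 13^{32}≡47. Then 13^{42} = 13^{32+8+2} ≡ 47 × 47 × 47 ≡ 1 (mod 61)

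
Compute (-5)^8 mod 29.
By repeated squaring mod 29: (-5)^{1}≡24, (-5)^{2}≡25, (-5)^{4}≡16, (-5)^{8}≡24. So (-5)^{8} ≡ 24 mod 29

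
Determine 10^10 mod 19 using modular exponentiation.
By repeated squaring (mod 19): 10^{1}≡10, 10^{2}≡5, 10^{4}≡6, 10^{8}≡17. Then 10^{10} = 10^{8+2} ≡ 17 × 5 ≡ 9 (mod 19)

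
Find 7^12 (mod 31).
By repeated squaring (mod 31): 7^{1}≡7, 7^{2}≡18, 7^{4}≡14, 7^{8}≡10. Then 7^{12} = 7^{8+4} ≡ 10 × 14 ≡ 16 (mod 31)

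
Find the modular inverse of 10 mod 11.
Since 11 is prime, by Fermat 10^(-1) ≡ 10^{9} ≡ 10 mod 11. Verify: 10 × 10 = 100 ≡ 1 mod 11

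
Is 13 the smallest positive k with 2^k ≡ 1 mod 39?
Powers of 2 mod 39: 2^1≡2, 2^2≡4, 2^3≡8, 2^4≡16, 2^5≡32, 2^6≡25, 2^7≡11, 2^8≡22, 2^9≡5, 2^10≡10, 2^11≡20, 2^12≡1. Already 2^12≡1, so the order is 12 < 13. No, the actual order is 12.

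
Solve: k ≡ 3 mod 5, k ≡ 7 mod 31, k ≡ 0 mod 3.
M = 5 × 31 × 3 = 465. M₁ = 93, y₁ ≡ 2 mod 5. M₂ = 15, y₂ ≡ 29 mod 31. M₃ = 155, y₃ ≡ 2 mod 3. k = 3×93×2 + 7×15×29 + 0×155×2 ≡ 348 mod 465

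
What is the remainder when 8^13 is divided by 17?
By repeated squaring mod 17: 8^{1}≡8, 8^{2}≡13, 8^{4}≡16, 8^{8}≡1. Then 8^{13} = 8^{8+4+1} ≡ 1 × 16 × 8 ≡ 9 mod 17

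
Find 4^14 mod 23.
By repeated squaring mod 23: 4^{1}≡4, 4^{2}≡16, 4^{4}≡3, 4^{8}≡9. Then 4^{14} = 4^{8+4+2} ≡ 9 × 3 × 16 ≡ 18 mod 23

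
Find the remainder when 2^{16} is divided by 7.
By Fermat: 2^{6} ≡ 1 (mod 7). 16 = 2×6 + 4. So 2^{16} ≡ 2^{4} ≡ 2 (mod 7)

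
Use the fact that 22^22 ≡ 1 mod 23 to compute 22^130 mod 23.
By Fermat: 22^{22} ≡ 1 mod 23. 130 = 5×22 + 20. So 22^{130} ≡ 22^{20} ≡ 1 mod 23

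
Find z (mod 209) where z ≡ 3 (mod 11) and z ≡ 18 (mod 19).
M = 11 × 19 = 209. M₁ = 19, y₁ ≡ 7 (mod 11). M₂ = 11, y₂ ≡ 7 (mod 19). z = 3×19×7 + 18×11×7 ≡ 113 (mod 209)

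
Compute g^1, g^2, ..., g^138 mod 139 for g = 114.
114^1, 114^2, ..., 114^{138} mod 139: [114, 69, 82, 35, 98, 52, 90, 113, 94, 13, 92, 63, 93, 38, 23, 120, 58, 79, 110, 30, 84, 124, 97, 77, 21, 31, 59, 54, 40, 112, 119, 83, 10, 28, 134, 125, 72, 7, 103, 66, 18, 106, 130, 86, 74, 96, 102, 91, 88, 24, 95, 127, 22, 6, 128, 136, 75, 71, 32, 34, 123, 122, 8, 78, 135, 100, 2, 89, 138, 25, 70, 57, 104, 41, 87, 49, 26, 45, 126, 47, 76, 46, 101, 116, 19, 81, 60, 29, 109, 55, 15, 42, 62, 118, 108, 80, 85, 99, 27, 20, 56, 129, 111, 5, 14, 67, 132, 36, 73, 121, 33, 9, 53, 65, 43, 37, 48, 51, 115, 44, 12, 117, 133, 11, 3, 64, 68, 107, 105, 16, 17, 131, 61, 4, 39, 137, 50, 1]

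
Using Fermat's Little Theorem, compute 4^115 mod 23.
By Fermat: 4^{22} ≡ 1 (mod 23). 115 = 5×22 + 5. So 4^{115} ≡ 4^{5} ≡ 12 (mod 23)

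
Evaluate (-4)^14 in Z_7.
Using Fermat: (-4)^{6} ≡ 1 mod 7. 14 ≡ 2 mod 6. So (-4)^{14} ≡ (-4)^{2} ≡ 2 mod 7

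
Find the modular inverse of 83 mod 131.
Since 131 is prime, by Fermat 83^(-1) ≡ 83^{129} ≡ 30 mod 131. Verify: 83 × 30 = 2490 ≡ 1 mod 131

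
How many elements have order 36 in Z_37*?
There are φ(37-1) = φ(36) = 12 primitive roots modulo 37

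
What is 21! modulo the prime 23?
(22)! = (21)! × (22) ≡ -1 mod 23. So (21)! ≡ -1 × (22)^(-1) ≡ (-1)×(-1) = 1 mod 23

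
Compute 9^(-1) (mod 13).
Since 13 is prime, by Fermat 9^(-1) ≡ 9^{11} ≡ 3 (mod 13). Verify: 9 × 3 = 27 ≡ 1 (mod 13)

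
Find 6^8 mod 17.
By repeated squaring mod 17: 6^{1}≡6, 6^{2}≡2, 6^{4}≡4, 6^{8}≡16. So 6^{8} ≡ 16 mod 17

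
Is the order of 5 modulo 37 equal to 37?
Powers of 5 mod 37: 5^1≡5, 5^2≡25, 5^3≡14, 5^4≡33, 5^5≡17, 5^6≡11, 5^7≡18, 5^8≡16, 5^9≡6, 5^10≡30, 5^11≡2, 5^12≡10, 5^13≡13, 5^14≡28, 5^15≡29, 5^16≡34, 5^17≡22, 5^18≡36, 5^19≡32, 5^20≡12, 5^21≡23, 5^22≡4, 5^23≡20, 5^24≡26, 5^25≡19, 5^26≡21, 5^27≡31, 5^28≡7, 5^29≡35, 5^30≡27, 5^31≡24, 5^32≡9, 5^33≡8, 5^34≡3, 5^35≡15, 5^36≡1. Already 5^36≡1, so the order is 36 < 37. No, the actual order is 36.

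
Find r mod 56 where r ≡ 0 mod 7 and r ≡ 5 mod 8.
M = 7 × 8 = 56. M₁ = 8, y₁ ≡ 1 mod 7. M₂ = 7, y₂ ≡ 7 mod 8. r = 0×8×1 + 5×7×7 ≡ 21 mod 56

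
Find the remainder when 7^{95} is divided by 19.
By Fermat: 7^{18} ≡ 1 mod 19. 95 = 5×18 + 5. So 7^{95} ≡ 7^{5} ≡ 11 mod 19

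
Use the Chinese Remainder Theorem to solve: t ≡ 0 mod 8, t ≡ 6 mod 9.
M = 8 × 9 = 72. M₁ = 9, y₁ ≡ 1 mod 8. M₂ = 8, y₂ ≡ 8 mod 9. t = 0×9×1 + 6×8×8 ≡ 24 mod 72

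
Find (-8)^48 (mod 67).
By repeated squaring (mod 67): (-8)^{1}≡59, (-8)^{2}≡64, (-8)^{4}≡9, (-8)^{8}≡14, (-8)^{16}≡62, (-8)^{32}≡25. Then (-8)^{48} = (-8)^{32+16} ≡ 25 × 62 ≡ 9 (mod 67)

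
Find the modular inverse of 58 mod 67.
Since 67 is prime, by Fermat 58^(-1) ≡ 58^{65} ≡ 52 mod 67. Verify: 58 × 52 = 3016 ≡ 1 mod 67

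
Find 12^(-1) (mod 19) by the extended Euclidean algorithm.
Extended GCD: 12(8) + 19(-5) = 1. So 12^(-1) ≡ 8 (mod 19). Verify: 12 × 8 = 96 ≡ 1 (mod 19)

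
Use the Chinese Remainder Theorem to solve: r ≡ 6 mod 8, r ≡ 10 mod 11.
M = 8 × 11 = 88. M₁ = 11, y₁ ≡ 3 mod 8. M₂ = 8, y₂ ≡ 7 mod 11. r = 6×11×3 + 10×8×7 ≡ 54 mod 88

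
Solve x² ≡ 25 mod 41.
The square roots of 25 mod 41 are 36 and 5. Verify: 36² = 1296 ≡ 25 mod 41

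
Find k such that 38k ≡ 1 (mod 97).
Since 97 is prime, by Fermat 38^(-1) ≡ 38^{95} ≡ 23 (mod 97). Verify: 38 × 23 = 874 ≡ 1 (mod 97)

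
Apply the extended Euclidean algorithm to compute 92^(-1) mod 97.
Extended GCD: 92(-39) + 97(37) = 1. So 92^(-1) ≡ -39 ≡ 58 (mod 97). Verify: 92 × 58 = 5336 ≡ 1 (mod 97)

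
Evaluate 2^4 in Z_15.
2^{4} = 16 ≡ 1 mod 15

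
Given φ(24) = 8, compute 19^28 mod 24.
By Euler: 19^{8} ≡ 1 mod 24 since gcd(19, 24) = 1. 28 = 3×8 + 4. So 19^{28} ≡ 19^{4} ≡ 1 mod 24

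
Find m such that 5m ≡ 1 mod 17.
Since 17 is prime, by Fermat 5^(-1) ≡ 5^{15} ≡ 7 mod 17. Verify: 5 × 7 = 35 ≡ 1 mod 17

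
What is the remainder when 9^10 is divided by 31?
By repeated squaring mod 31: 9^{1}≡9, 9^{2}≡19, 9^{4}≡20, 9^{8}≡28. Then 9^{10} = 9^{8+2} ≡ 28 × 19 ≡ 5 mod 31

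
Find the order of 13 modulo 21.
Powers of 13 mod 21: 13^1≡13, 13^2≡1. Order = 2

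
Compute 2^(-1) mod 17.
Since 17 is prime, by Fermat 2^(-1) ≡ 2^{15} ≡ 9 mod 17. Verify: 2 × 9 = 18 ≡ 1 mod 17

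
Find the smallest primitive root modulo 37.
g = 2. For each prime q|36: 2^{18}≡36, 2^{12}≡26, none ≡ 1, so ord_37(2) = 36 and 2 is a primitive root.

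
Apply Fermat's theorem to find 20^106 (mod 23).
By Fermat: 20^{22} ≡ 1 (mod 23). 106 = 4×22 + 18. So 20^{106} ≡ 20^{18} ≡ 2 (mod 23)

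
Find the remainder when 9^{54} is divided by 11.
By Fermat: 9^{10} ≡ 1 mod 11. 54 = 5×10 + 4. So 9^{54} ≡ 9^{4} ≡ 5 mod 11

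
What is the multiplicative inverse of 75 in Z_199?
Since 199 is prime, by Fermat 75^(-1) ≡ 75^{197} ≡ 69 mod 199. Verify: 75 × 69 = 5175 ≡ 1 mod 199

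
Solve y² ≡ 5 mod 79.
The square roots of 5 mod 79 are 20 and 59. Verify: 20² = 400 ≡ 5 mod 79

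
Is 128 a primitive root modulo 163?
ord_163(128) divides 162. For each prime q|162: 128^{81}≡162, 128^{54}≡104, none ≡ 1. So 128 has order 162 and is a primitive root mod 163.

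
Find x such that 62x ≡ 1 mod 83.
Since 83 is prime, by Fermat 62^(-1) ≡ 62^{81} ≡ 79 mod 83. Verify: 62 × 79 = 4898 ≡ 1 mod 83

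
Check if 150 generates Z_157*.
150^{52} ≡ 1 mod 157 and 52 < 156, so ord_157(150) = 52 ≠ 156 and 150 is not a primitive root.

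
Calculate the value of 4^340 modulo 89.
Using Fermat: 4^{88} ≡ 1 mod 89. 340 ≡ 76 mod 88. So 4^{340} ≡ 4^{76} ≡ 67 mod 89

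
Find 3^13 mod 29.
By repeated squaring mod 29: 3^{1}≡3, 3^{2}≡9, 3^{4}≡23, 3^{8}≡7. Then 3^{13} = 3^{8+4+1} ≡ 7 × 23 × 3 ≡ 19 mod 29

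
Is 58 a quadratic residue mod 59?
By Euler's criterion: 58^{29} ≡ 58 (mod 59). Since this equals -1 (≡ 58), 58 is not a QR.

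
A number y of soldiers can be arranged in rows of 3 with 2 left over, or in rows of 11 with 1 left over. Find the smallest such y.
M = 3 × 11 = 33. M₁ = 11, y₁ ≡ 2 mod 3. M₂ = 3, y₂ ≡ 4 mod 11. y = 2×11×2 + 1×3×4 ≡ 23 mod 33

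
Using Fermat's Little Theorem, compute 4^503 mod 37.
By Fermat: 4^{36} ≡ 1 (mod 37). 503 ≡ 35 (mod 36). So 4^{503} ≡ 4^{35} ≡ 28 (mod 37)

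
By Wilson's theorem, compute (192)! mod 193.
By Wilson's theorem, (192)! ≡ -1 ≡ 192 mod 193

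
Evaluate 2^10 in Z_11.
Using Fermat: 2^{10} ≡ 1 mod 11. 10 ≡ 0 mod 10. So 2^{10} ≡ 2^{0} ≡ 1 mod 11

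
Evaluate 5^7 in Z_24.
By repeated squaring (mod 24): 5^{1}≡5, 5^{2}≡1, 5^{4}≡1. Then 5^{7} = 5^{4+2+1} ≡ 1 × 1 × 5 ≡ 5 (mod 24)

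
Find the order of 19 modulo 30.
Powers of 19 mod 30: 19^1≡19, 19^2≡1. Order = 2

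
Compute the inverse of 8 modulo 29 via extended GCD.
Extended GCD: 8(11) + 29(-3) = 1. So 8^(-1) ≡ 11 (mod 29). Verify: 8 × 11 = 88 ≡ 1 (mod 29)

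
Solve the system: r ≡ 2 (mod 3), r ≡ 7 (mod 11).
M = 3 × 11 = 33. M₁ = 11, y₁ ≡ 2 (mod 3). M₂ = 3, y₂ ≡ 4 (mod 11). r = 2×11×2 + 7×3×4 ≡ 29 (mod 33)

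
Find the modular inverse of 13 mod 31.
Since 31 is prime, by Fermat 13^(-1) ≡ 13^{29} ≡ 12 mod 31. Verify: 13 × 12 = 156 ≡ 1 mod 31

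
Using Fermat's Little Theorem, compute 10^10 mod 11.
By Fermat's Little Theorem, 10^{10} ≡ 1 mod 11 since 11 is prime and gcd(10, 11) = 1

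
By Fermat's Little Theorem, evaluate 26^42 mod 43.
By Fermat's Little Theorem, 26^{42} ≡ 1 mod 43 since 43 is prime and gcd(26, 43) = 1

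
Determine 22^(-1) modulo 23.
Since 23 is prime, by Fermat 22^(-1) ≡ 22^{21} ≡ 22 mod 23. Verify: 22 × 22 = 484 ≡ 1 mod 23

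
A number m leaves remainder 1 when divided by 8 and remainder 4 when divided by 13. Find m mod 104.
M = 8 × 13 = 104. M₁ = 13, y₁ ≡ 5 mod 8. M₂ = 8, y₂ ≡ 5 mod 13. m = 1×13×5 + 4×8×5 ≡ 17 mod 104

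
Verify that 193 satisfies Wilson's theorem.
(192)! mod 193 = 192. Since this equals -1 mod 193, Wilson confirms 193 is prime.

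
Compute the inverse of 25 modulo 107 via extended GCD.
Extended GCD: 25(30) + 107(-7) = 1. So 25^(-1) ≡ 30 (mod 107). Verify: 25 × 30 = 750 ≡ 1 (mod 107)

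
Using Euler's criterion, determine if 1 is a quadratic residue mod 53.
By Euler's criterion: 1^{26} ≡ 1 mod 53. Since this equals 1, 1 is a QR.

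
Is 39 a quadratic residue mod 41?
By Euler's criterion: 39^{20} ≡ 1 (mod 41). Since this equals 1, 39 is a QR.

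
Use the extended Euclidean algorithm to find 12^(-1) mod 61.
Extended GCD: 12(-5) + 61(1) = 1. So 12^(-1) ≡ -5 ≡ 56 mod 61. Verify: 12 × 56 = 672 ≡ 1 mod 61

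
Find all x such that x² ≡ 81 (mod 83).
The square roots of 81 mod 83 are 9 and 74. Verify: 9² = 81 ≡ 81 (mod 83)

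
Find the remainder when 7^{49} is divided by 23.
By Fermat: 7^{22} ≡ 1 mod 23. 49 = 2×22 + 5. So 7^{49} ≡ 7^{5} ≡ 17 mod 23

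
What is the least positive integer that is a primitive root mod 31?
g = 3. For each prime q|30: 3^{15}≡30, 3^{10}≡25, 3^{6}≡16, none ≡ 1, so ord_31(3) = 30 and 3 is a primitive root.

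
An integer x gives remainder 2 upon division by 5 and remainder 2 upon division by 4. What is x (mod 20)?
M = 5 × 4 = 20. M₁ = 4, y₁ ≡ 4 (mod 5). M₂ = 5, y₂ ≡ 1 (mod 4). x = 2×4×4 + 2×5×1 ≡ 2 (mod 20)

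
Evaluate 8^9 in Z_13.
By repeated squaring (mod 13): 8^{1}≡8, 8^{2}≡12, 8^{4}≡1, 8^{8}≡1. Then 8^{9} = 8^{8+1} ≡ 1 × 8 ≡ 8 (mod 13)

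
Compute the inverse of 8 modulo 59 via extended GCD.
Extended GCD: 8(-22) + 59(3) = 1. So 8^(-1) ≡ -22 ≡ 37 mod 59. Verify: 8 × 37 = 296 ≡ 1 mod 59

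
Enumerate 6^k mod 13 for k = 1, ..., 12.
6^1, 6^2, ..., 6^{12} mod 13: [6, 10, 8, 9, 2, 12, 7, 3, 5, 4, 11, 1]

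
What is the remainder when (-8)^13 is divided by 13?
Using Fermat: (-8)^{12} ≡ 1 (mod 13). 13 ≡ 1 (mod 12). So (-8)^{13} ≡ (-8)^{1} ≡ 5 (mod 13)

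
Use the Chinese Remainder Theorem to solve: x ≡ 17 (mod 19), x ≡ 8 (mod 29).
M = 19 × 29 = 551. M₁ = 29, y₁ ≡ 2 (mod 19). M₂ = 19, y₂ ≡ 26 (mod 29). x = 17×29×2 + 8×19×26 ≡ 530 (mod 551)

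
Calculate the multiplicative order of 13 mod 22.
Powers of 13 mod 22: 13^1≡13, 13^2≡15, 13^3≡19, 13^4≡5, 13^5≡21, 13^6≡9, 13^7≡7, 13^8≡3, 13^9≡17, 13^10≡1. ord_22(13) = 10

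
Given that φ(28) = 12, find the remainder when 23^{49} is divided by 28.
By Euler: 23^{12} ≡ 1 (mod 28) since gcd(23, 28) = 1. 49 = 4×12 + 1. So 23^{49} ≡ 23^{1} ≡ 23 (mod 28)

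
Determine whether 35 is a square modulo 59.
By Euler's criterion: 35^{29} ≡ 1 mod 59. Since this equals 1, 35 is a QR.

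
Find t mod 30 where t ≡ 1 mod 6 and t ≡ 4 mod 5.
M = 6 × 5 = 30. M₁ = 5, y₁ ≡ 5 mod 6. M₂ = 6, y₂ ≡ 1 mod 5. t = 1×5×5 + 4×6×1 ≡ 19 mod 30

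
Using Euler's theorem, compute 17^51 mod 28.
By Euler: 17^{12} ≡ 1 (mod 28) since gcd(17, 28) = 1. 51 = 4×12 + 3. So 17^{51} ≡ 17^{3} ≡ 13 (mod 28)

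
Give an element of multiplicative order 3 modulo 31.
5 has order 3 mod 31 since 5^{3} ≡ 1 (mod 31) and no smaller power works.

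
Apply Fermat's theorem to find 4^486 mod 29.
By Fermat: 4^{28} ≡ 1 mod 29. 486 ≡ 10 mod 28. So 4^{486} ≡ 4^{10} ≡ 23 mod 29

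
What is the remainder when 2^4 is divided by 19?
2^{4} = 16 ≡ 16 (mod 19)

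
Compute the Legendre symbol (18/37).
(18/37) = 18^{18} mod 37 = -1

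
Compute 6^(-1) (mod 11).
Since 11 is prime, by Fermat 6^(-1) ≡ 6^{9} ≡ 2 (mod 11). Verify: 6 × 2 = 12 ≡ 1 (mod 11)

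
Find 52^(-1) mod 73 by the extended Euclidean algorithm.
Extended GCD: 52(-7) + 73(5) = 1. So 52^(-1) ≡ -7 ≡ 66 mod 73. Verify: 52 × 66 = 3432 ≡ 1 mod 73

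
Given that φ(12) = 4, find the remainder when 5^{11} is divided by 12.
By Euler: 5^{4} ≡ 1 (mod 12) since gcd(5, 12) = 1. 11 = 2×4 + 3. So 5^{11} ≡ 5^{3} ≡ 5 (mod 12)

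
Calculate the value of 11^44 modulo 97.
By repeated squaring (mod 97): 11^{1}≡11, 11^{2}≡24, 11^{4}≡91, 11^{8}≡36, 11^{16}≡35, 11^{32}≡61. Then 11^{44} = 11^{32+8+4} ≡ 61 × 36 × 91 ≡ 16 (mod 97)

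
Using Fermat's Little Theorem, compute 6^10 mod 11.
By Fermat's Little Theorem, 6^{10} ≡ 1 mod 11 since 11 is prime and gcd(6, 11) = 1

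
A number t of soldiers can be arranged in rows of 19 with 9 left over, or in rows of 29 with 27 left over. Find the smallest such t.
M = 19 × 29 = 551. M₁ = 29, y₁ ≡ 2 (mod 19). M₂ = 19, y₂ ≡ 26 (mod 29). t = 9×29×2 + 27×19×26 ≡ 85 (mod 551)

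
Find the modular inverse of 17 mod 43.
Since 43 is prime, by Fermat 17^(-1) ≡ 17^{41} ≡ 38 mod 43. Verify: 17 × 38 = 646 ≡ 1 mod 43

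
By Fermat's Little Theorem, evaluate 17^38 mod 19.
By Fermat: 17^{18} ≡ 1 (mod 19). 38 = 2×18 + 2. So 17^{38} ≡ 17^{2} ≡ 4 (mod 19)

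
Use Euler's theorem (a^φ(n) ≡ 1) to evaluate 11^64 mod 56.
By Euler: 11^{24} ≡ 1 mod 56 since gcd(11, 56) = 1. 64 = 2×24 + 16. So 11^{64} ≡ 11^{16} ≡ 25 mod 56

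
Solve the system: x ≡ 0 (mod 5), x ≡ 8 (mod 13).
M = 5 × 13 = 65. M₁ = 13, y₁ ≡ 2 (mod 5). M₂ = 5, y₂ ≡ 8 (mod 13). x = 0×13×2 + 8×5×8 ≡ 60 (mod 65)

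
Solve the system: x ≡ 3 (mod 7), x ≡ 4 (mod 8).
M = 7 × 8 = 56. M₁ = 8, y₁ ≡ 1 (mod 7). M₂ = 7, y₂ ≡ 7 (mod 8). x = 3×8×1 + 4×7×7 ≡ 52 (mod 56)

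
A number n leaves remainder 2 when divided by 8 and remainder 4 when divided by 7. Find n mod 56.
M = 8 × 7 = 56. M₁ = 7, y₁ ≡ 7 mod 8. M₂ = 8, y₂ ≡ 1 mod 7. n = 2×7×7 + 4×8×1 ≡ 18 mod 56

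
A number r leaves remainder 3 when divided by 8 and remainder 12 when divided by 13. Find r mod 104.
M = 8 × 13 = 104. M₁ = 13, y₁ ≡ 5 mod 8. M₂ = 8, y₂ ≡ 5 mod 13. r = 3×13×5 + 12×8×5 ≡ 51 mod 104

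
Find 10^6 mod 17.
By repeated squaring mod 17: 10^{1}≡10, 10^{2}≡15, 10^{4}≡4. Then 10^{6} = 10^{4+2} ≡ 4 × 15 ≡ 9 mod 17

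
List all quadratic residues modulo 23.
Quadratic residues modulo 23: {1, 2, 3, 4, 6, 8, 9, 12, 13, 16, 18}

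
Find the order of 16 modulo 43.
Powers of 16 mod 43: 16^1≡16, 16^2≡41, 16^3≡11, 16^4≡4, 16^5≡21, 16^6≡35, 16^7≡1. So the order of 16 is 7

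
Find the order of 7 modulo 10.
Powers of 7 mod 10: 7^1≡7, 7^2≡9, 7^3≡3, 7^4≡1. Order = 4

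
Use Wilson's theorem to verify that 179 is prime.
(178)! mod 179 = 178. Since this equals -1 (mod 179), Wilson confirms 179 is prime.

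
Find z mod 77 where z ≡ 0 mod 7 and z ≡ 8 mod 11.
M = 7 × 11 = 77. M₁ = 11, y₁ ≡ 2 mod 7. M₂ = 7, y₂ ≡ 8 mod 11. z = 0×11×2 + 8×7×8 ≡ 63 mod 77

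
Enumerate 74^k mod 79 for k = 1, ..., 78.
74^1, 74^2, ..., 74^{78} mod 79: [74, 25, 33, 72, 35, 62, 6, 49, 71, 40, 37, 52, 56, 36, 57, 31, 3, 64, 75, 20, 58, 26, 28, 18, 68, 55, 41, 32, 77, 10, 29, 13, 14, 9, 34, 67, 60, 16, 78, 5, 54, 46, 7, 44, 17, 73, 30, 8, 39, 42, 27, 23, 43, 22, 48, 76, 15, 4, 59, 21, 53, 51, 61, 11, 24, 38, 47, 2, 69, 50, 66, 65, 70, 45, 12, 19, 63, 1]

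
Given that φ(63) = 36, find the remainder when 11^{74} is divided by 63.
By Euler: 11^{36} ≡ 1 (mod 63) since gcd(11, 63) = 1. 74 = 2×36 + 2. So 11^{74} ≡ 11^{2} ≡ 58 (mod 63)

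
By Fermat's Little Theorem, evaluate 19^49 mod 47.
By Fermat: 19^{46} ≡ 1 (mod 47). So 19^{49} = 19^{46} · 19^{3} ≡ 19^{3} ≡ 44 (mod 47)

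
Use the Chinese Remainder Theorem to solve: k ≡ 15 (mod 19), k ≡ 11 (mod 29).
M = 19 × 29 = 551. M₁ = 29, y₁ ≡ 2 (mod 19). M₂ = 19, y₂ ≡ 26 (mod 29). k = 15×29×2 + 11×19×26 ≡ 243 (mod 551)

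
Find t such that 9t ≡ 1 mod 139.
Since 139 is prime, by Fermat 9^(-1) ≡ 9^{137} ≡ 31 mod 139. Verify: 9 × 31 = 279 ≡ 1 mod 139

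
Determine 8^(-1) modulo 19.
Since 19 is prime, by Fermat 8^(-1) ≡ 8^{17} ≡ 12 (mod 19). Verify: 8 × 12 = 96 ≡ 1 (mod 19)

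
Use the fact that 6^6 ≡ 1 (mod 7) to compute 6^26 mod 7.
By Fermat: 6^{6} ≡ 1 (mod 7). 26 = 4×6 + 2. So 6^{26} ≡ 6^{2} ≡ 1 (mod 7)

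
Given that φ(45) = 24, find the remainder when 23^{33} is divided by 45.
By Euler: 23^{24} ≡ 1 (mod 45) since gcd(23, 45) = 1. 33 = 1×24 + 9. So 23^{33} ≡ 23^{9} ≡ 8 (mod 45)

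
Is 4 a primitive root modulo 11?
4^{5} ≡ 1 mod 11 and 5 < 10, so ord_11(4) = 5 ≠ 10 and 4 is not a primitive root.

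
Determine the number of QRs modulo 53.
The squaring map on Z_53* is 2-to-1, so there are (52)/2 = 26 QRs.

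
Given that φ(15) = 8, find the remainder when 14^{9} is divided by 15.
By Euler: 14^{8} ≡ 1 mod 15 since gcd(14, 15) = 1. 9 = 1×8 + 1. So 14^{9} ≡ 14^{1} ≡ 14 mod 15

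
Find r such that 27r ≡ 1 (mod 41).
Since 41 is prime, by Fermat 27^(-1) ≡ 27^{39} ≡ 38 (mod 41). Verify: 27 × 38 = 1026 ≡ 1 (mod 41)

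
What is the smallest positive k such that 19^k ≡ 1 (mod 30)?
Powers of 19 mod 30: 19^1≡19, 19^2≡1. So the order of 19 is 2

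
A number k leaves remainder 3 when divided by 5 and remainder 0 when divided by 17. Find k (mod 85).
M = 5 × 17 = 85. M₁ = 17, y₁ ≡ 3 (mod 5). M₂ = 5, y₂ ≡ 7 (mod 17). k = 3×17×3 + 0×5×7 ≡ 68 (mod 85)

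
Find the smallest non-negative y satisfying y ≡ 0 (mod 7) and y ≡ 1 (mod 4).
M = 7 × 4 = 28. M₁ = 4, y₁ ≡ 2 (mod 7). M₂ = 7, y₂ ≡ 3 (mod 4). y = 0×4×2 + 1×7×3 ≡ 21 (mod 28)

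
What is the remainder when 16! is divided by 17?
By Wilson's theorem, (16)! ≡ -1 ≡ 16 (mod 17)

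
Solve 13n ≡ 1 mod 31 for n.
Since 31 is prime, by Fermat 13^(-1) ≡ 13^{29} ≡ 12 mod 31. Verify: 13 × 12 = 156 ≡ 1 mod 31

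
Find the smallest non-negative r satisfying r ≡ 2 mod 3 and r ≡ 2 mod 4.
M = 3 × 4 = 12. M₁ = 4, y₁ ≡ 1 mod 3. M₂ = 3, y₂ ≡ 3 mod 4. r = 2×4×1 + 2×3×3 ≡ 2 mod 12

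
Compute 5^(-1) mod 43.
Since 43 is prime, by Fermat 5^(-1) ≡ 5^{41} ≡ 26 mod 43. Verify: 5 × 26 = 130 ≡ 1 mod 43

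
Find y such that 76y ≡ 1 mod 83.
Since 83 is prime, by Fermat 76^(-1) ≡ 76^{81} ≡ 71 mod 83. Verify: 76 × 71 = 5396 ≡ 1 mod 83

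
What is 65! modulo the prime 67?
(66)! = (65)! × (66) ≡ -1 (mod 67). So (65)! ≡ -1 × (66)^(-1) ≡ (-1)×(-1) = 1 (mod 67)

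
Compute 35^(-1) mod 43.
Since 43 is prime, by Fermat 35^(-1) ≡ 35^{41} ≡ 16 mod 43. Verify: 35 × 16 = 560 ≡ 1 mod 43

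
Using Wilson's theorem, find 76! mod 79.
(78)! = (76)! × (77) × (78) ≡ -1 (mod 79). So (76)! ≡ -1 × [(78)(77)]^(-1) ≡ 39 (mod 79)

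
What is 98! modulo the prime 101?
(100)! = (98)! × (99) × (100) ≡ -1 (mod 101). So (98)! ≡ -1 × [(100)(99)]^(-1) ≡ 50 (mod 101)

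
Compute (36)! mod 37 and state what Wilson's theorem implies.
(36)! mod 37 = 36. Since this equals -1 (mod 37), Wilson confirms 37 is prime.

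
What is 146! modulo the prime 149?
(148)! = (146)! × (147) × (148) ≡ -1 (mod 149). So (146)! ≡ -1 × [(148)(147)]^(-1) ≡ 74 (mod 149)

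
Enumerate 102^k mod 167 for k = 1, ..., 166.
102^1, 102^2, ..., 102^{166} mod 167: [102, 50, 90, 162, 158, 84, 51, 25, 45, 81, 79, 42, 109, 96, 106, 124, 123, 21, 138, 48, 53, 62, 145, 94, 69, 24, 110, 31, 156, 47, 118, 12, 55, 99, 78, 107, 59, 6, 111, 133, 39, 137, 113, 3, 139, 150, 103, 152, 140, 85, 153, 75, 135, 76, 70, 126, 160, 121, 151, 38, 35, 63, 80, 144, 159, 19, 101, 115, 40, 72, 163, 93, 134, 141, 20, 36, 165, 130, 67, 154, 10, 18, 166, 65, 117, 77, 5, 9, 83, 116, 142, 122, 86, 88, 125, 58, 71, 61, 43, 44, 146, 29, 119, 114, 105, 22, 73, 98, 143, 57, 136, 11, 120, 49, 155, 112, 68, 89, 60, 108, 161, 56, 34, 128, 30, 54, 164, 28, 17, 64, 15, 27, 82, 14, 92, 32, 91, 97, 41, 7, 46, 16, 129, 132, 104, 87, 23, 8, 148, 66, 52, 127, 95, 4, 74, 33, 26, 147, 131, 2, 37, 100, 13, 157, 149, 1]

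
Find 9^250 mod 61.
Using Fermat: 9^{60} ≡ 1 mod 61. 250 ≡ 10 mod 60. So 9^{250} ≡ 9^{10} ≡ 1 mod 61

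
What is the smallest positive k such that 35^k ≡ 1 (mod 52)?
Powers of 35 mod 52: 35^1≡35, 35^2≡29, 35^3≡27, 35^4≡9, 35^5≡3, 35^6≡1. So the order of 35 is 6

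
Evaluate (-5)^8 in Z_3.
Using Fermat: (-5)^{2} ≡ 1 mod 3. 8 ≡ 0 mod 2. So (-5)^{8} ≡ (-5)^{0} ≡ 1 mod 3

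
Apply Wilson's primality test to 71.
(70)! mod 71 = 70. Since 70 ≡ -1 mod 71, 71 is prime.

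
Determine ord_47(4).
Powers of 4 mod 47: 4^1≡4, 4^2≡16, 4^3≡17, 4^4≡21, 4^5≡37, 4^6≡7, 4^7≡28, 4^8≡18, 4^9≡25, 4^10≡6, 4^11≡24, 4^12≡2, 4^13≡8, 4^14≡32, 4^15≡34, 4^16≡42, 4^17≡27, 4^18≡14, 4^19≡9, 4^20≡36, 4^21≡3, 4^22≡12, 4^23≡1. So the order of 4 is 23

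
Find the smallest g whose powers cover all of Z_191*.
g = 19. For each prime q|190: 19^{95}≡190, 19^{38}≡39, 19^{10}≡52, none ≡ 1, so ord_191(19) = 190 and 19 is a primitive root.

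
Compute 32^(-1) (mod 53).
Since 53 is prime, by Fermat 32^(-1) ≡ 32^{51} ≡ 5 (mod 53). Verify: 32 × 5 = 160 ≡ 1 (mod 53)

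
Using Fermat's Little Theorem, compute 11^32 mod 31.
By Fermat: 11^{30} ≡ 1 mod 31. So 11^{32} = 11^{30} · 11^{2} ≡ 11^{2} ≡ 28 mod 31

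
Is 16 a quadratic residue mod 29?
By Euler's criterion: 16^{14} ≡ 1 mod 29. Since this equals 1, 16 is a QR.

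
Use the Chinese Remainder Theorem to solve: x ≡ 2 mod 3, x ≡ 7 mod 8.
M = 3 × 8 = 24. M₁ = 8, y₁ ≡ 2 mod 3. M₂ = 3, y₂ ≡ 3 mod 8. x = 2×8×2 + 7×3×3 ≡ 23 mod 24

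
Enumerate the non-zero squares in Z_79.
Quadratic residues modulo 79: {1, 2, 4, 5, 8, 9, 10, 11, 13, 16, 18, 19, 20, 21, 22, 23, 25, 26, 31, 32, 36, 38, 40, 42, 44, 45, 46, 49, 50, 51, 52, 55, 62, 64, 65, 67, 72, 73, 76}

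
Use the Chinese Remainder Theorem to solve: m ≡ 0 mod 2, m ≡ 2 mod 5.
M = 2 × 5 = 10. M₁ = 5, y₁ ≡ 1 mod 2. M₂ = 2, y₂ ≡ 3 mod 5. m = 0×5×1 + 2×2×3 ≡ 2 mod 10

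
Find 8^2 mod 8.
8^{2} = 64 ≡ 0 mod 8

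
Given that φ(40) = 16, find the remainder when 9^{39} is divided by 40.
By Euler: 9^{16} ≡ 1 mod 40 since gcd(9, 40) = 1. 39 = 2×16 + 7. So 9^{39} ≡ 9^{7} ≡ 9 mod 40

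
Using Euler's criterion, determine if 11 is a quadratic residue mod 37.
By Euler's criterion: 11^{18} ≡ 1 (mod 37). Since this equals 1, 11 is a QR.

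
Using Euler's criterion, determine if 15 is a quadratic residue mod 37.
By Euler's criterion: 15^{18} ≡ 36 mod 37. Since this equals -1 (≡ 36), 15 is not a QR.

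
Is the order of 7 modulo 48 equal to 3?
Powers of 7 mod 48: 7^1≡7, 7^2≡1. Already 7^2≡1, so the order is 2 < 3. No, the actual order is 2.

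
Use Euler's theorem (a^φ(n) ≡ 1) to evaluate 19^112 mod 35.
By Euler: 19^{24} ≡ 1 mod 35 since gcd(19, 35) = 1. 112 = 4×24 + 16. So 19^{112} ≡ 19^{16} ≡ 16 mod 35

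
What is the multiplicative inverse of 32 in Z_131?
Since 131 is prime, by Fermat 32^(-1) ≡ 32^{129} ≡ 86 mod 131. Verify: 32 × 86 = 2752 ≡ 1 mod 131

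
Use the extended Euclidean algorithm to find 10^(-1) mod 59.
Extended GCD: 10(6) + 59(-1) = 1. So 10^(-1) ≡ 6 (mod 59). Verify: 10 × 6 = 60 ≡ 1 (mod 59)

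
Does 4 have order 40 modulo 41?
4^{10} ≡ 1 (mod 41) and 10 < 40, so ord_41(4) = 10 ≠ 40 and 4 is not a primitive root.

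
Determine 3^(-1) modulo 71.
Since 71 is prime, by Fermat 3^(-1) ≡ 3^{69} ≡ 24 (mod 71). Verify: 3 × 24 = 72 ≡ 1 (mod 71)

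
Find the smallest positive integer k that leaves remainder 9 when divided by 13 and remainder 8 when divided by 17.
M = 13 × 17 = 221. M₁ = 17, y₁ ≡ 10 (mod 13). M₂ = 13, y₂ ≡ 4 (mod 17). k = 9×17×10 + 8×13×4 ≡ 178 (mod 221)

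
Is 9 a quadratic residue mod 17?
By Euler's criterion: 9^{8} ≡ 1 mod 17. Since this equals 1, 9 is a QR.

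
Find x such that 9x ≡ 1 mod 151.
Since 151 is prime, by Fermat 9^(-1) ≡ 9^{149} ≡ 84 mod 151. Verify: 9 × 84 = 756 ≡ 1 mod 151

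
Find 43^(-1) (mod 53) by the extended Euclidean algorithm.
Extended GCD: 43(-16) + 53(13) = 1. So 43^(-1) ≡ -16 ≡ 37 (mod 53). Verify: 43 × 37 = 1591 ≡ 1 (mod 53)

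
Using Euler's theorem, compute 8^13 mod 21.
By Euler: 8^{12} ≡ 1 mod 21 since gcd(8, 21) = 1. 13 = 1×12 + 1. So 8^{13} ≡ 8^{1} ≡ 8 mod 21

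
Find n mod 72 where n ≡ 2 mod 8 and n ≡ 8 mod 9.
M = 8 × 9 = 72. M₁ = 9, y₁ ≡ 1 mod 8. M₂ = 8, y₂ ≡ 8 mod 9. n = 2×9×1 + 8×8×8 ≡ 26 mod 72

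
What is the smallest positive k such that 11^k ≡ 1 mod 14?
Powers of 11 mod 14: 11^1≡11, 11^2≡9, 11^3≡1. ord_14(11) = 3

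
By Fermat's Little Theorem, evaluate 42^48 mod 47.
By Fermat: 42^{46} ≡ 1 mod 47. So 42^{48} = 42^{46} · 42^{2} ≡ 42^{2} ≡ 25 mod 47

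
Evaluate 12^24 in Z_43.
By repeated squaring (mod 43): 12^{1}≡12, 12^{2}≡15, 12^{4}≡10, 12^{8}≡14, 12^{16}≡24. Then 12^{24} = 12^{16+8} ≡ 24 × 14 ≡ 35 (mod 43)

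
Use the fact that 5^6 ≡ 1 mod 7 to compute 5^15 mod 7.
By Fermat: 5^{6} ≡ 1 mod 7. 15 = 2×6 + 3. So 5^{15} ≡ 5^{3} ≡ 6 mod 7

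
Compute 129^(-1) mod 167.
Since 167 is prime, by Fermat 129^(-1) ≡ 129^{165} ≡ 145 mod 167. Verify: 129 × 145 = 18705 ≡ 1 mod 167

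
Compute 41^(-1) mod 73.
Since 73 is prime, by Fermat 41^(-1) ≡ 41^{71} ≡ 57 mod 73. Verify: 41 × 57 = 2337 ≡ 1 mod 73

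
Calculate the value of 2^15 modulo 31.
By repeated squaring (mod 31): 2^{1}≡2, 2^{2}≡4, 2^{4}≡16, 2^{8}≡8. Then 2^{15} = 2^{8+4+2+1} ≡ 8 × 16 × 4 × 2 ≡ 1 (mod 31)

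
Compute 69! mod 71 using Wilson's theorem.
(70)! = (69)! × (70) ≡ -1 mod 71. So (69)! ≡ -1 × (70)^(-1) ≡ (-1)×(-1) = 1 mod 71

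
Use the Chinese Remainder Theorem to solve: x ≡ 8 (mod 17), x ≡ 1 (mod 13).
M = 17 × 13 = 221. M₁ = 13, y₁ ≡ 4 (mod 17). M₂ = 17, y₂ ≡ 10 (mod 13). x = 8×13×4 + 1×17×10 ≡ 144 (mod 221)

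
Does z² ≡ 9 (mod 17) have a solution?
By Euler's criterion: 9^{8} ≡ 1 (mod 17). Since this equals 1, 9 is a QR.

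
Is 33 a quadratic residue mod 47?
By Euler's criterion: 33^{23} ≡ 46 (mod 47). Since this equals -1 (≡ 46), 33 is not a QR.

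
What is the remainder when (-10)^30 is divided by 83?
By repeated squaring (mod 83): (-10)^{1}≡73, (-10)^{2}≡17, (-10)^{4}≡40, (-10)^{8}≡23, (-10)^{16}≡31. Then (-10)^{30} = (-10)^{16+8+4+2} ≡ 31 × 23 × 40 × 17 ≡ 37 (mod 83)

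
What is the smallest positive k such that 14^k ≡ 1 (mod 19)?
Powers of 14 mod 19: 14^1≡14, 14^2≡6, 14^3≡8, 14^4≡17, 14^5≡10, 14^6≡7, 14^7≡3, 14^8≡4, 14^9≡18, 14^10≡5, 14^11≡13, 14^12≡11, 14^13≡2, 14^14≡9, 14^15≡12, 14^16≡16, 14^17≡15, 14^18≡1. Order = 18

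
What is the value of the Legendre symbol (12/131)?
(12/131) = 12^{65} mod 131 = 1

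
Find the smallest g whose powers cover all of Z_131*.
g = 2. For each prime q|130: 2^{65}≡130, 2^{26}≡53, 2^{10}≡107, none ≡ 1, so ord_131(2) = 130 and 2 is a primitive root.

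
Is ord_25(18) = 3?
Powers of 18 mod 25: 18^1≡18, 18^2≡24, 18^3≡7, 18^4≡1. 18^3≡7≢1, so ord ≠ 3. No, the actual order is 4.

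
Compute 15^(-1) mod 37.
Since 37 is prime, by Fermat 15^(-1) ≡ 15^{35} ≡ 5 mod 37. Verify: 15 × 5 = 75 ≡ 1 mod 37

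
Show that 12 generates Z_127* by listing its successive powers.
12^1, 12^2, ..., 12^{126} mod 127: [12, 17, 77, 35, 39, 87, 28, 82, 95, 124, 91, 76, 23, 22, 10, 120, 43, 8, 96, 9, 108, 26, 58, 61, 97, 21, 125, 103, 93, 100, 57, 49, 80, 71, 90, 64, 6, 72, 102, 81, 83, 107, 14, 41, 111, 62, 109, 38, 75, 11, 5, 60, 85, 4, 48, 68, 54, 13, 29, 94, 112, 74, 126, 115, 110, 50, 92, 88, 40, 99, 45, 32, 3, 36, 51, 104, 105, 117, 7, 84, 119, 31, 118, 19, 101, 69, 66, 30, 106, 2, 24, 34, 27, 70, 78, 47, 56, 37, 63, 121, 55, 25, 46, 44, 20, 113, 86, 16, 65, 18, 89, 52, 116, 122, 67, 42, 123, 79, 59, 73, 114, 98, 33, 15, 53, 1]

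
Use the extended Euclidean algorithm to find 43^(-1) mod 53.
Extended GCD: 43(-16) + 53(13) = 1. So 43^(-1) ≡ -16 ≡ 37 (mod 53). Verify: 43 × 37 = 1591 ≡ 1 (mod 53)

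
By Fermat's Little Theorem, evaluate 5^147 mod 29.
By Fermat: 5^{28} ≡ 1 mod 29. 147 = 5×28 + 7. So 5^{147} ≡ 5^{7} ≡ 28 mod 29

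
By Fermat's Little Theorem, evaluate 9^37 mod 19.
By Fermat: 9^{18} ≡ 1 (mod 19). 37 = 2×18 + 1. So 9^{37} ≡ 9^{1} ≡ 9 (mod 19)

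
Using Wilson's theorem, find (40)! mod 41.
By Wilson's theorem, (40)! ≡ -1 ≡ 40 mod 41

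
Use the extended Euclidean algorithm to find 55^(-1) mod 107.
Extended GCD: 55(-35) + 107(18) = 1. So 55^(-1) ≡ -35 ≡ 72 (mod 107). Verify: 55 × 72 = 3960 ≡ 1 (mod 107)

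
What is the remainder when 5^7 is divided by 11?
By repeated squaring (mod 11): 5^{1}≡5, 5^{2}≡3, 5^{4}≡9. Then 5^{7} = 5^{4+2+1} ≡ 9 × 3 × 5 ≡ 3 (mod 11)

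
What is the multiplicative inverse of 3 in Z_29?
Since 29 is prime, by Fermat 3^(-1) ≡ 3^{27} ≡ 10 (mod 29). Verify: 3 × 10 = 30 ≡ 1 (mod 29)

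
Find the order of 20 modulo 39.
Powers of 20 mod 39: 20^1≡20, 20^2≡10, 20^3≡5, 20^4≡22, 20^5≡11, 20^6≡25, 20^7≡32, 20^8≡16, 20^9≡8, 20^10≡4, 20^11≡2, 20^12≡1. ord_39(20) = 12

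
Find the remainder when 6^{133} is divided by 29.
By Fermat: 6^{28} ≡ 1 mod 29. 133 = 4×28 + 21. So 6^{133} ≡ 6^{21} ≡ 28 mod 29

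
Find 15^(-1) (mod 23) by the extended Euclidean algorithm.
Extended GCD: 15(-3) + 23(2) = 1. So 15^(-1) ≡ -3 ≡ 20 (mod 23). Verify: 15 × 20 = 300 ≡ 1 (mod 23)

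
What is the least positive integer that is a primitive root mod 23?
g = 5. Powers: [5, 2, 10, 4, 20, 8, ...] generates all 22 non-zero residues.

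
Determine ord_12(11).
Powers of 11 mod 12: 11^1≡11, 11^2≡1. Order = 2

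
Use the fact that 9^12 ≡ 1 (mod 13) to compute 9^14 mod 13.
By Fermat: 9^{12} ≡ 1 (mod 13). So 9^{14} = 9^{12} · 9^{2} ≡ 9^{2} ≡ 3 (mod 13)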